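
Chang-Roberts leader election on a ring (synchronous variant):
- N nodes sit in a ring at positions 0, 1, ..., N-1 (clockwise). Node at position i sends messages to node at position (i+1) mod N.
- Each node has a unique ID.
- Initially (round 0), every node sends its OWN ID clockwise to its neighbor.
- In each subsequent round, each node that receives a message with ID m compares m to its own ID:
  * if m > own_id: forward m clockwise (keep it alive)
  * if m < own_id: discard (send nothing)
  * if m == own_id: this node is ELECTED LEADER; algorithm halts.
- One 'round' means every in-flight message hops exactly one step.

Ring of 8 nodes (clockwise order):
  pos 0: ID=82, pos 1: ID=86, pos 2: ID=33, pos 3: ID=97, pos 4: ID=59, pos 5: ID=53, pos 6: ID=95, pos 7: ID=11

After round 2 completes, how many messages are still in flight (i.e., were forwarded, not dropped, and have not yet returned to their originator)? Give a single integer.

Answer: 2

Derivation:
Round 1: pos1(id86) recv 82: drop; pos2(id33) recv 86: fwd; pos3(id97) recv 33: drop; pos4(id59) recv 97: fwd; pos5(id53) recv 59: fwd; pos6(id95) recv 53: drop; pos7(id11) recv 95: fwd; pos0(id82) recv 11: drop
Round 2: pos3(id97) recv 86: drop; pos5(id53) recv 97: fwd; pos6(id95) recv 59: drop; pos0(id82) recv 95: fwd
After round 2: 2 messages still in flight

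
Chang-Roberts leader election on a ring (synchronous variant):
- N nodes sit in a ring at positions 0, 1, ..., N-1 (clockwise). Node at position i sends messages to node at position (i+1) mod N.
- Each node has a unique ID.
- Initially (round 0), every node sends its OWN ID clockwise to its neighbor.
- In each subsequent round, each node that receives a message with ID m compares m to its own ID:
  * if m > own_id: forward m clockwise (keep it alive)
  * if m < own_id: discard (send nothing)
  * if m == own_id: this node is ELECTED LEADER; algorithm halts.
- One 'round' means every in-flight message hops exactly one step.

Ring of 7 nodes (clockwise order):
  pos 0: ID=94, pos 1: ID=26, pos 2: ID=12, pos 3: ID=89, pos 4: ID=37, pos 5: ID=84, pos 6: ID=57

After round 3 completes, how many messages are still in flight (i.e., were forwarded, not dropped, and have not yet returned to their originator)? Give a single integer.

Answer: 2

Derivation:
Round 1: pos1(id26) recv 94: fwd; pos2(id12) recv 26: fwd; pos3(id89) recv 12: drop; pos4(id37) recv 89: fwd; pos5(id84) recv 37: drop; pos6(id57) recv 84: fwd; pos0(id94) recv 57: drop
Round 2: pos2(id12) recv 94: fwd; pos3(id89) recv 26: drop; pos5(id84) recv 89: fwd; pos0(id94) recv 84: drop
Round 3: pos3(id89) recv 94: fwd; pos6(id57) recv 89: fwd
After round 3: 2 messages still in flight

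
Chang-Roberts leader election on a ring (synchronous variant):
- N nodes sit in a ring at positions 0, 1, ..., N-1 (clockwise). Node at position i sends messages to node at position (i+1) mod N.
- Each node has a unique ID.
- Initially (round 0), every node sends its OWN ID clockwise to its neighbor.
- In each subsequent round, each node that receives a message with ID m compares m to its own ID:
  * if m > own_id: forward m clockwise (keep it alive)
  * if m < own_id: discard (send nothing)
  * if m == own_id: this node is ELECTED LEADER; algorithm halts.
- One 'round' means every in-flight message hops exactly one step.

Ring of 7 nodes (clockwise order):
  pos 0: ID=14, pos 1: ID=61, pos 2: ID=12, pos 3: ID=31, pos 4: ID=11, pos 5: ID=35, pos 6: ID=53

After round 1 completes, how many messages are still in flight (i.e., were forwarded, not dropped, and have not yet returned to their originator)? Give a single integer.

Answer: 3

Derivation:
Round 1: pos1(id61) recv 14: drop; pos2(id12) recv 61: fwd; pos3(id31) recv 12: drop; pos4(id11) recv 31: fwd; pos5(id35) recv 11: drop; pos6(id53) recv 35: drop; pos0(id14) recv 53: fwd
After round 1: 3 messages still in flight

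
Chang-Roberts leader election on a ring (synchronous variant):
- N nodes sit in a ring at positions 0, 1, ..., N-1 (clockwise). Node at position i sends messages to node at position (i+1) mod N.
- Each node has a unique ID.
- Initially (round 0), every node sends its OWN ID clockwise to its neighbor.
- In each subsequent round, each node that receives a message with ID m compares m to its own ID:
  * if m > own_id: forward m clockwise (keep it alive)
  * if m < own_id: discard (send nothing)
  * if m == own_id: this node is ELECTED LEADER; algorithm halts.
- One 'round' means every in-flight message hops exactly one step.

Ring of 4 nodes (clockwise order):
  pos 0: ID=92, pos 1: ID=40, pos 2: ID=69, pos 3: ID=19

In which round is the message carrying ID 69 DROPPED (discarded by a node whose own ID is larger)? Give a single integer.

Answer: 2

Derivation:
Round 1: pos1(id40) recv 92: fwd; pos2(id69) recv 40: drop; pos3(id19) recv 69: fwd; pos0(id92) recv 19: drop
Round 2: pos2(id69) recv 92: fwd; pos0(id92) recv 69: drop
Round 3: pos3(id19) recv 92: fwd
Round 4: pos0(id92) recv 92: ELECTED
Message ID 69 originates at pos 2; dropped at pos 0 in round 2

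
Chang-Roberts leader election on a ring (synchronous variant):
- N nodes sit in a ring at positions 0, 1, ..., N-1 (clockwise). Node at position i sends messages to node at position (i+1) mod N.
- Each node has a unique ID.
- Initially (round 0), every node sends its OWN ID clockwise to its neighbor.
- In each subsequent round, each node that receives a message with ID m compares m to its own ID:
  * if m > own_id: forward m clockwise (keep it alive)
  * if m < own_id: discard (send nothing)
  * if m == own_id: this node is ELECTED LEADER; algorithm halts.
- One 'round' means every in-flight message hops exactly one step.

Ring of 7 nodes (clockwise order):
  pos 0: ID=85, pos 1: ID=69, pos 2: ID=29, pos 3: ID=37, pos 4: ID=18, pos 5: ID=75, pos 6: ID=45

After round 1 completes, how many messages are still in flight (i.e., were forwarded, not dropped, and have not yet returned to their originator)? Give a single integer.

Answer: 4

Derivation:
Round 1: pos1(id69) recv 85: fwd; pos2(id29) recv 69: fwd; pos3(id37) recv 29: drop; pos4(id18) recv 37: fwd; pos5(id75) recv 18: drop; pos6(id45) recv 75: fwd; pos0(id85) recv 45: drop
After round 1: 4 messages still in flight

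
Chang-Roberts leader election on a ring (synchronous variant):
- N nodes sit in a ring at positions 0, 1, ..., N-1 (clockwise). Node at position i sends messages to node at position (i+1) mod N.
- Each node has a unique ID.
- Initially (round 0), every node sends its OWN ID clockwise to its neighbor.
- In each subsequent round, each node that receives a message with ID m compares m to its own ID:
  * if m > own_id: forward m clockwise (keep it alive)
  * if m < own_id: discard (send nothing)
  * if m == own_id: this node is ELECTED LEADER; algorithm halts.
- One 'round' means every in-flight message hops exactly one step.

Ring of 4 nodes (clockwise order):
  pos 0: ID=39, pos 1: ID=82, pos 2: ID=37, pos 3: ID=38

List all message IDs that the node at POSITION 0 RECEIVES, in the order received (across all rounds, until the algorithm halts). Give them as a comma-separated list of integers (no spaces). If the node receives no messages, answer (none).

Round 1: pos1(id82) recv 39: drop; pos2(id37) recv 82: fwd; pos3(id38) recv 37: drop; pos0(id39) recv 38: drop
Round 2: pos3(id38) recv 82: fwd
Round 3: pos0(id39) recv 82: fwd
Round 4: pos1(id82) recv 82: ELECTED

Answer: 38,82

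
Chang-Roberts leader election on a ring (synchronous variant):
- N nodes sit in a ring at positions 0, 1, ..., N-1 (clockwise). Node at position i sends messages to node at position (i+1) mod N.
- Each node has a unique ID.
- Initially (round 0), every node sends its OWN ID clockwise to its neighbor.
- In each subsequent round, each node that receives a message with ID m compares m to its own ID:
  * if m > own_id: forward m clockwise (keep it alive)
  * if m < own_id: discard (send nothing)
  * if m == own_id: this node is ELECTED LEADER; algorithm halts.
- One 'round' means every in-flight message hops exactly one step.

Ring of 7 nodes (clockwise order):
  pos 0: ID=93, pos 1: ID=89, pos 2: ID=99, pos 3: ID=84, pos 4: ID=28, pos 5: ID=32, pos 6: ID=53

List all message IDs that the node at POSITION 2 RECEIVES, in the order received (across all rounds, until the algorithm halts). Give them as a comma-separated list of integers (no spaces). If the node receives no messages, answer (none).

Round 1: pos1(id89) recv 93: fwd; pos2(id99) recv 89: drop; pos3(id84) recv 99: fwd; pos4(id28) recv 84: fwd; pos5(id32) recv 28: drop; pos6(id53) recv 32: drop; pos0(id93) recv 53: drop
Round 2: pos2(id99) recv 93: drop; pos4(id28) recv 99: fwd; pos5(id32) recv 84: fwd
Round 3: pos5(id32) recv 99: fwd; pos6(id53) recv 84: fwd
Round 4: pos6(id53) recv 99: fwd; pos0(id93) recv 84: drop
Round 5: pos0(id93) recv 99: fwd
Round 6: pos1(id89) recv 99: fwd
Round 7: pos2(id99) recv 99: ELECTED

Answer: 89,93,99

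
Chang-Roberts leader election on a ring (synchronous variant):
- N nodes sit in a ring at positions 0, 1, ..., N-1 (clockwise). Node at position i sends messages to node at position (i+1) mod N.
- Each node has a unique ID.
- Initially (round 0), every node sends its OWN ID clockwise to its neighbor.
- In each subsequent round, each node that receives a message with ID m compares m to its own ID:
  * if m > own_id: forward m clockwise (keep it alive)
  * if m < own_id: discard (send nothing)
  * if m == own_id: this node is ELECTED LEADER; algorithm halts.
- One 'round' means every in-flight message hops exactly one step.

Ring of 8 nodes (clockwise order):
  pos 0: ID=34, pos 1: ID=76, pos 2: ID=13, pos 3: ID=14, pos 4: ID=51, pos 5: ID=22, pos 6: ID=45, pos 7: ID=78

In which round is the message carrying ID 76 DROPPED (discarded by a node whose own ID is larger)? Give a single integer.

Round 1: pos1(id76) recv 34: drop; pos2(id13) recv 76: fwd; pos3(id14) recv 13: drop; pos4(id51) recv 14: drop; pos5(id22) recv 51: fwd; pos6(id45) recv 22: drop; pos7(id78) recv 45: drop; pos0(id34) recv 78: fwd
Round 2: pos3(id14) recv 76: fwd; pos6(id45) recv 51: fwd; pos1(id76) recv 78: fwd
Round 3: pos4(id51) recv 76: fwd; pos7(id78) recv 51: drop; pos2(id13) recv 78: fwd
Round 4: pos5(id22) recv 76: fwd; pos3(id14) recv 78: fwd
Round 5: pos6(id45) recv 76: fwd; pos4(id51) recv 78: fwd
Round 6: pos7(id78) recv 76: drop; pos5(id22) recv 78: fwd
Round 7: pos6(id45) recv 78: fwd
Round 8: pos7(id78) recv 78: ELECTED
Message ID 76 originates at pos 1; dropped at pos 7 in round 6

Answer: 6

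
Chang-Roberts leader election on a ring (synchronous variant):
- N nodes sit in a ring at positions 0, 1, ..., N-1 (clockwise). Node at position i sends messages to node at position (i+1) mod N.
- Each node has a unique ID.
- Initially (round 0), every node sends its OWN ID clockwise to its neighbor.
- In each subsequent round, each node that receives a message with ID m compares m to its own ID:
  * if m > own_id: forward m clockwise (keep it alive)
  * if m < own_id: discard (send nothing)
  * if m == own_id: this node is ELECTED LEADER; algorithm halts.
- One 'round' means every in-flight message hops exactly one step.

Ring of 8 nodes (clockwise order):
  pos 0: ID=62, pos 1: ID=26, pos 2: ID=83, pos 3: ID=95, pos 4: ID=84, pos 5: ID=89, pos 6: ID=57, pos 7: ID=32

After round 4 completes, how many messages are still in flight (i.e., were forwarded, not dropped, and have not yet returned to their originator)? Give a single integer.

Round 1: pos1(id26) recv 62: fwd; pos2(id83) recv 26: drop; pos3(id95) recv 83: drop; pos4(id84) recv 95: fwd; pos5(id89) recv 84: drop; pos6(id57) recv 89: fwd; pos7(id32) recv 57: fwd; pos0(id62) recv 32: drop
Round 2: pos2(id83) recv 62: drop; pos5(id89) recv 95: fwd; pos7(id32) recv 89: fwd; pos0(id62) recv 57: drop
Round 3: pos6(id57) recv 95: fwd; pos0(id62) recv 89: fwd
Round 4: pos7(id32) recv 95: fwd; pos1(id26) recv 89: fwd
After round 4: 2 messages still in flight

Answer: 2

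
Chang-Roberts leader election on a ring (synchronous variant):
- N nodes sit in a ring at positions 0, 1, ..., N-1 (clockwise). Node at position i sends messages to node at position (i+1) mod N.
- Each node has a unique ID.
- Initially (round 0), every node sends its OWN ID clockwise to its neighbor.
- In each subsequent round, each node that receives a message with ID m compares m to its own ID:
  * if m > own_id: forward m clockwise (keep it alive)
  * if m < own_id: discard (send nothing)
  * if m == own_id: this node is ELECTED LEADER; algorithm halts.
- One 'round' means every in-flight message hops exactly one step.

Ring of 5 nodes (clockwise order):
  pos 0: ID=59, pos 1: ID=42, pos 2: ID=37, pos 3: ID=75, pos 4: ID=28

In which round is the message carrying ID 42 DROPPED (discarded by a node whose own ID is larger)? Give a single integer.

Round 1: pos1(id42) recv 59: fwd; pos2(id37) recv 42: fwd; pos3(id75) recv 37: drop; pos4(id28) recv 75: fwd; pos0(id59) recv 28: drop
Round 2: pos2(id37) recv 59: fwd; pos3(id75) recv 42: drop; pos0(id59) recv 75: fwd
Round 3: pos3(id75) recv 59: drop; pos1(id42) recv 75: fwd
Round 4: pos2(id37) recv 75: fwd
Round 5: pos3(id75) recv 75: ELECTED
Message ID 42 originates at pos 1; dropped at pos 3 in round 2

Answer: 2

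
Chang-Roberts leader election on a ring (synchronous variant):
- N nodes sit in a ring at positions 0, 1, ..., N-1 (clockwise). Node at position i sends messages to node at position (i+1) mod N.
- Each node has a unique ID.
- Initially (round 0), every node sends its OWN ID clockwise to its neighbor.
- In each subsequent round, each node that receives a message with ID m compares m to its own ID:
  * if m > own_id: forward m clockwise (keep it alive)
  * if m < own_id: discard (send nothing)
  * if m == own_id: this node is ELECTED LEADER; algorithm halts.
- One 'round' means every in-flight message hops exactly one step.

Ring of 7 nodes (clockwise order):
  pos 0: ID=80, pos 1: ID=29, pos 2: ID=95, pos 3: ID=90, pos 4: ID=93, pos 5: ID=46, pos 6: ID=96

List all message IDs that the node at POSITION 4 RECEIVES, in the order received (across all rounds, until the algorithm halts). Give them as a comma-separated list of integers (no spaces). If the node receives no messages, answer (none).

Round 1: pos1(id29) recv 80: fwd; pos2(id95) recv 29: drop; pos3(id90) recv 95: fwd; pos4(id93) recv 90: drop; pos5(id46) recv 93: fwd; pos6(id96) recv 46: drop; pos0(id80) recv 96: fwd
Round 2: pos2(id95) recv 80: drop; pos4(id93) recv 95: fwd; pos6(id96) recv 93: drop; pos1(id29) recv 96: fwd
Round 3: pos5(id46) recv 95: fwd; pos2(id95) recv 96: fwd
Round 4: pos6(id96) recv 95: drop; pos3(id90) recv 96: fwd
Round 5: pos4(id93) recv 96: fwd
Round 6: pos5(id46) recv 96: fwd
Round 7: pos6(id96) recv 96: ELECTED

Answer: 90,95,96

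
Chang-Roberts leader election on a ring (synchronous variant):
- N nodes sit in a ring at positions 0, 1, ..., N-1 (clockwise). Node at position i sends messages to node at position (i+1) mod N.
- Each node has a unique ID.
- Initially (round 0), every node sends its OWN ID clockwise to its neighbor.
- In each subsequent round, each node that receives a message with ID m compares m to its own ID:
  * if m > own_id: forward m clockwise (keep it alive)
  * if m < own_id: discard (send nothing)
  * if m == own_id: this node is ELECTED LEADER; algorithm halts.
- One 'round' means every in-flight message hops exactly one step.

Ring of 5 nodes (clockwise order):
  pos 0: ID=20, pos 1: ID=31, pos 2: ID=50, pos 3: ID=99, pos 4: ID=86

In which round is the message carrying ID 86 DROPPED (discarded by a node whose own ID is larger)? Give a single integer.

Round 1: pos1(id31) recv 20: drop; pos2(id50) recv 31: drop; pos3(id99) recv 50: drop; pos4(id86) recv 99: fwd; pos0(id20) recv 86: fwd
Round 2: pos0(id20) recv 99: fwd; pos1(id31) recv 86: fwd
Round 3: pos1(id31) recv 99: fwd; pos2(id50) recv 86: fwd
Round 4: pos2(id50) recv 99: fwd; pos3(id99) recv 86: drop
Round 5: pos3(id99) recv 99: ELECTED
Message ID 86 originates at pos 4; dropped at pos 3 in round 4

Answer: 4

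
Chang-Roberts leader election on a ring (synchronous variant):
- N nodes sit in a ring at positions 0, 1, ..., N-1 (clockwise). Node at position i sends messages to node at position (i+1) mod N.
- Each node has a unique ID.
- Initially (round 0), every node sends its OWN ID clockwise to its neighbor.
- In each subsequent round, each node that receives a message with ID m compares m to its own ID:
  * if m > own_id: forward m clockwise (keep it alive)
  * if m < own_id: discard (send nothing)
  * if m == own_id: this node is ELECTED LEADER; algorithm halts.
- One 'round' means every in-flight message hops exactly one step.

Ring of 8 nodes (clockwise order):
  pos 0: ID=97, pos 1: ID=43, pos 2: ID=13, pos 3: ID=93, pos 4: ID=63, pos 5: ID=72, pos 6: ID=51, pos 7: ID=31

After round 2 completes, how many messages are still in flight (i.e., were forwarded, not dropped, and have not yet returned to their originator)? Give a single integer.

Round 1: pos1(id43) recv 97: fwd; pos2(id13) recv 43: fwd; pos3(id93) recv 13: drop; pos4(id63) recv 93: fwd; pos5(id72) recv 63: drop; pos6(id51) recv 72: fwd; pos7(id31) recv 51: fwd; pos0(id97) recv 31: drop
Round 2: pos2(id13) recv 97: fwd; pos3(id93) recv 43: drop; pos5(id72) recv 93: fwd; pos7(id31) recv 72: fwd; pos0(id97) recv 51: drop
After round 2: 3 messages still in flight

Answer: 3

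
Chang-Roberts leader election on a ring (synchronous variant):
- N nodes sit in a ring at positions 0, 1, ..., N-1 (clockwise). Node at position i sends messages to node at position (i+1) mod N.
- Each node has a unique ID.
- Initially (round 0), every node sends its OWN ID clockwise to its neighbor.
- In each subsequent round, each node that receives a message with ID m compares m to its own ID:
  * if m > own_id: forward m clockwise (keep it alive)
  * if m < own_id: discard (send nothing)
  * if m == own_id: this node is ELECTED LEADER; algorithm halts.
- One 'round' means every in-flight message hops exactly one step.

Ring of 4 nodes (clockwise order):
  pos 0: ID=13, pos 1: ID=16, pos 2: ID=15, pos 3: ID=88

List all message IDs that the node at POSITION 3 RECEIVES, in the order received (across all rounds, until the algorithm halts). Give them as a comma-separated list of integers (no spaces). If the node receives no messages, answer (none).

Answer: 15,16,88

Derivation:
Round 1: pos1(id16) recv 13: drop; pos2(id15) recv 16: fwd; pos3(id88) recv 15: drop; pos0(id13) recv 88: fwd
Round 2: pos3(id88) recv 16: drop; pos1(id16) recv 88: fwd
Round 3: pos2(id15) recv 88: fwd
Round 4: pos3(id88) recv 88: ELECTED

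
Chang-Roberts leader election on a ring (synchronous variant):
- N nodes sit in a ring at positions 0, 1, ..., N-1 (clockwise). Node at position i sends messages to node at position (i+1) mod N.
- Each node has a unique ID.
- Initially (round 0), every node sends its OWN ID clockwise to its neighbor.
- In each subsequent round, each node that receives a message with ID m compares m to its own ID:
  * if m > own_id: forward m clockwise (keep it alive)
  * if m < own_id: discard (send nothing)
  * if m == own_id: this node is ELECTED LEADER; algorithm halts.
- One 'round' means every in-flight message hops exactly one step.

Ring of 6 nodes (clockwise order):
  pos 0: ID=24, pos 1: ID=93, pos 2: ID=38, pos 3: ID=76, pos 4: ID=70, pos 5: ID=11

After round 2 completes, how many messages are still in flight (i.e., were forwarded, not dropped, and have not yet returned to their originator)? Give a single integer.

Answer: 3

Derivation:
Round 1: pos1(id93) recv 24: drop; pos2(id38) recv 93: fwd; pos3(id76) recv 38: drop; pos4(id70) recv 76: fwd; pos5(id11) recv 70: fwd; pos0(id24) recv 11: drop
Round 2: pos3(id76) recv 93: fwd; pos5(id11) recv 76: fwd; pos0(id24) recv 70: fwd
After round 2: 3 messages still in flight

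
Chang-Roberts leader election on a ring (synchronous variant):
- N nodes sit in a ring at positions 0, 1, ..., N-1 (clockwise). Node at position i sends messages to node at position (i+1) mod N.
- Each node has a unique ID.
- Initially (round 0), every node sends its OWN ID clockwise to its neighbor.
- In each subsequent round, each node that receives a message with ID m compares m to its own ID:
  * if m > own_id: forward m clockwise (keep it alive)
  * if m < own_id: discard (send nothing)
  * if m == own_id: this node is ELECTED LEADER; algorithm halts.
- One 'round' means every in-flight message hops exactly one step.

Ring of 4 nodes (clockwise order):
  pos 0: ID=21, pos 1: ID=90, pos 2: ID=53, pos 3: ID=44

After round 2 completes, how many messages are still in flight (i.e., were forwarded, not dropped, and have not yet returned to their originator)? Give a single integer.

Answer: 2

Derivation:
Round 1: pos1(id90) recv 21: drop; pos2(id53) recv 90: fwd; pos3(id44) recv 53: fwd; pos0(id21) recv 44: fwd
Round 2: pos3(id44) recv 90: fwd; pos0(id21) recv 53: fwd; pos1(id90) recv 44: drop
After round 2: 2 messages still in flight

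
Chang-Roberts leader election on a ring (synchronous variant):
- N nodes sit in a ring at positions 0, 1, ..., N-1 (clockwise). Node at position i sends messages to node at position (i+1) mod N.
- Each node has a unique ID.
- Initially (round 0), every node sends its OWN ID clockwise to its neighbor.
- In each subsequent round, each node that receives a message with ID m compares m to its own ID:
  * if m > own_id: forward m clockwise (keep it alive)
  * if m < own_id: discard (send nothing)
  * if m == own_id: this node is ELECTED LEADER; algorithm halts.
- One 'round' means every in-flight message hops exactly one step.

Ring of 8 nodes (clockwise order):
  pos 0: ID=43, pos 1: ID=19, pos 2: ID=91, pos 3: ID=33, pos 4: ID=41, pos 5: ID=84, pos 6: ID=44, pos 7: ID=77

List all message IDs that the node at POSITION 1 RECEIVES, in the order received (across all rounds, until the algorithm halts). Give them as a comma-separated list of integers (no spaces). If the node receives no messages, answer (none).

Answer: 43,77,84,91

Derivation:
Round 1: pos1(id19) recv 43: fwd; pos2(id91) recv 19: drop; pos3(id33) recv 91: fwd; pos4(id41) recv 33: drop; pos5(id84) recv 41: drop; pos6(id44) recv 84: fwd; pos7(id77) recv 44: drop; pos0(id43) recv 77: fwd
Round 2: pos2(id91) recv 43: drop; pos4(id41) recv 91: fwd; pos7(id77) recv 84: fwd; pos1(id19) recv 77: fwd
Round 3: pos5(id84) recv 91: fwd; pos0(id43) recv 84: fwd; pos2(id91) recv 77: drop
Round 4: pos6(id44) recv 91: fwd; pos1(id19) recv 84: fwd
Round 5: pos7(id77) recv 91: fwd; pos2(id91) recv 84: drop
Round 6: pos0(id43) recv 91: fwd
Round 7: pos1(id19) recv 91: fwd
Round 8: pos2(id91) recv 91: ELECTED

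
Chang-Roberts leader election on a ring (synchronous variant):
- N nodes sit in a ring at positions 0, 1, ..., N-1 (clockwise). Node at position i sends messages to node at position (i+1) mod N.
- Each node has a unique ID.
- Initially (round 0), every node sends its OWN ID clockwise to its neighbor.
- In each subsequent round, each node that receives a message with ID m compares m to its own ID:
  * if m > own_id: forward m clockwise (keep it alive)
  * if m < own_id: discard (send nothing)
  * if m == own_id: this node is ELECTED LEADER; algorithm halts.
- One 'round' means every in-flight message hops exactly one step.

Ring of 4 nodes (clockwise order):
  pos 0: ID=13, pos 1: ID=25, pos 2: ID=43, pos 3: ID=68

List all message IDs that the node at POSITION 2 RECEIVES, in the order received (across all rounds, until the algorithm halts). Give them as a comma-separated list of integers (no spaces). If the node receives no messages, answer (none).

Answer: 25,68

Derivation:
Round 1: pos1(id25) recv 13: drop; pos2(id43) recv 25: drop; pos3(id68) recv 43: drop; pos0(id13) recv 68: fwd
Round 2: pos1(id25) recv 68: fwd
Round 3: pos2(id43) recv 68: fwd
Round 4: pos3(id68) recv 68: ELECTED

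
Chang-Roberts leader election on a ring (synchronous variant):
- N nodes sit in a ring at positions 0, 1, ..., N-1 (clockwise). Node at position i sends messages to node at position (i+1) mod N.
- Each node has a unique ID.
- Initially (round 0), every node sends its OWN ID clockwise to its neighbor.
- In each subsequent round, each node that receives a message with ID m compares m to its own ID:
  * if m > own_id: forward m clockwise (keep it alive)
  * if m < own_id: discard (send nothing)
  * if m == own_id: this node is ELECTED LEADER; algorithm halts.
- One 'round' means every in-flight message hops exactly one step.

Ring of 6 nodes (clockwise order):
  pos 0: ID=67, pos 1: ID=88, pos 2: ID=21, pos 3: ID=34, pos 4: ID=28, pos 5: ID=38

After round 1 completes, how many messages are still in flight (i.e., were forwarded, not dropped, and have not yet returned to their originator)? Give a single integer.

Round 1: pos1(id88) recv 67: drop; pos2(id21) recv 88: fwd; pos3(id34) recv 21: drop; pos4(id28) recv 34: fwd; pos5(id38) recv 28: drop; pos0(id67) recv 38: drop
After round 1: 2 messages still in flight

Answer: 2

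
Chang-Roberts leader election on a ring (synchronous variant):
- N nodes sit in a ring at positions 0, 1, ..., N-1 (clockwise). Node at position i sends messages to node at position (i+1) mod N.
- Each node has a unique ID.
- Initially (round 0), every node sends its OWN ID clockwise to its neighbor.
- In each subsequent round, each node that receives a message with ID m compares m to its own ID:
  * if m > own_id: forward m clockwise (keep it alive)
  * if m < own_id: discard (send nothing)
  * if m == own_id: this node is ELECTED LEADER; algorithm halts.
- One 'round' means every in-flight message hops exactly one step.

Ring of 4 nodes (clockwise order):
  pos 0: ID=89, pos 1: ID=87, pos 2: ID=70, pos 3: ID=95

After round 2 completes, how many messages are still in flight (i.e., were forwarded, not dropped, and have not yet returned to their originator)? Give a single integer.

Round 1: pos1(id87) recv 89: fwd; pos2(id70) recv 87: fwd; pos3(id95) recv 70: drop; pos0(id89) recv 95: fwd
Round 2: pos2(id70) recv 89: fwd; pos3(id95) recv 87: drop; pos1(id87) recv 95: fwd
After round 2: 2 messages still in flight

Answer: 2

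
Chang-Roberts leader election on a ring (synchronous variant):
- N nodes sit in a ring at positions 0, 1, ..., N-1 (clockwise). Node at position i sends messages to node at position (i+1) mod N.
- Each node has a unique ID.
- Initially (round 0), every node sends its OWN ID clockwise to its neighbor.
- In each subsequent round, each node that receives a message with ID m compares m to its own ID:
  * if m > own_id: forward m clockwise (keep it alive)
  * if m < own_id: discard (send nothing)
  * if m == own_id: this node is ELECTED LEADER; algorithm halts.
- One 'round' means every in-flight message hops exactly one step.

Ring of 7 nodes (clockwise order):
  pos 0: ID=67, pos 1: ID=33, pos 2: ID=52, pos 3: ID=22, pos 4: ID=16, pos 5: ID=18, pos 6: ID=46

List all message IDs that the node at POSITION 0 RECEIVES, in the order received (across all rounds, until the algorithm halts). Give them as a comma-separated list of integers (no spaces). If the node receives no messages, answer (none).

Answer: 46,52,67

Derivation:
Round 1: pos1(id33) recv 67: fwd; pos2(id52) recv 33: drop; pos3(id22) recv 52: fwd; pos4(id16) recv 22: fwd; pos5(id18) recv 16: drop; pos6(id46) recv 18: drop; pos0(id67) recv 46: drop
Round 2: pos2(id52) recv 67: fwd; pos4(id16) recv 52: fwd; pos5(id18) recv 22: fwd
Round 3: pos3(id22) recv 67: fwd; pos5(id18) recv 52: fwd; pos6(id46) recv 22: drop
Round 4: pos4(id16) recv 67: fwd; pos6(id46) recv 52: fwd
Round 5: pos5(id18) recv 67: fwd; pos0(id67) recv 52: drop
Round 6: pos6(id46) recv 67: fwd
Round 7: pos0(id67) recv 67: ELECTED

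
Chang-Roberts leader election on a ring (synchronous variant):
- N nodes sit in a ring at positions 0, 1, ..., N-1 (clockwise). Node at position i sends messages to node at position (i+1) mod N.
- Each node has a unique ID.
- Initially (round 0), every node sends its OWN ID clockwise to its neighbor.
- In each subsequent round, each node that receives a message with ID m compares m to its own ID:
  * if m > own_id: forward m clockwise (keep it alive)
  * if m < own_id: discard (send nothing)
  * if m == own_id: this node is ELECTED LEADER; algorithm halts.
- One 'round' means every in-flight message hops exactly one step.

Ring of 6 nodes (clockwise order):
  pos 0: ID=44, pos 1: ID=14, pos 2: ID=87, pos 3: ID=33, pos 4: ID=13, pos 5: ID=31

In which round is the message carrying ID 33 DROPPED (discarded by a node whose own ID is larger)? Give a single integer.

Round 1: pos1(id14) recv 44: fwd; pos2(id87) recv 14: drop; pos3(id33) recv 87: fwd; pos4(id13) recv 33: fwd; pos5(id31) recv 13: drop; pos0(id44) recv 31: drop
Round 2: pos2(id87) recv 44: drop; pos4(id13) recv 87: fwd; pos5(id31) recv 33: fwd
Round 3: pos5(id31) recv 87: fwd; pos0(id44) recv 33: drop
Round 4: pos0(id44) recv 87: fwd
Round 5: pos1(id14) recv 87: fwd
Round 6: pos2(id87) recv 87: ELECTED
Message ID 33 originates at pos 3; dropped at pos 0 in round 3

Answer: 3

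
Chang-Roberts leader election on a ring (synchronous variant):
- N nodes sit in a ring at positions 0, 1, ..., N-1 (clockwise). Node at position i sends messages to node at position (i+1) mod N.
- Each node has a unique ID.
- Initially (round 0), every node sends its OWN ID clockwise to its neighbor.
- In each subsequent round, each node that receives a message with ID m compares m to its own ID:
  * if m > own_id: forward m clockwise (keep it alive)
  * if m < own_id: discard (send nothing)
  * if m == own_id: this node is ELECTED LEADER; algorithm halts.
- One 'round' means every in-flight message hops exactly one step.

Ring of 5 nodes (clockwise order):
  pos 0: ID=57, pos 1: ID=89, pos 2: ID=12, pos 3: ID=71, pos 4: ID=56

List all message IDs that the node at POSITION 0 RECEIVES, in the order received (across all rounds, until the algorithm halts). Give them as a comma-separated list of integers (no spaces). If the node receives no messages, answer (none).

Answer: 56,71,89

Derivation:
Round 1: pos1(id89) recv 57: drop; pos2(id12) recv 89: fwd; pos3(id71) recv 12: drop; pos4(id56) recv 71: fwd; pos0(id57) recv 56: drop
Round 2: pos3(id71) recv 89: fwd; pos0(id57) recv 71: fwd
Round 3: pos4(id56) recv 89: fwd; pos1(id89) recv 71: drop
Round 4: pos0(id57) recv 89: fwd
Round 5: pos1(id89) recv 89: ELECTED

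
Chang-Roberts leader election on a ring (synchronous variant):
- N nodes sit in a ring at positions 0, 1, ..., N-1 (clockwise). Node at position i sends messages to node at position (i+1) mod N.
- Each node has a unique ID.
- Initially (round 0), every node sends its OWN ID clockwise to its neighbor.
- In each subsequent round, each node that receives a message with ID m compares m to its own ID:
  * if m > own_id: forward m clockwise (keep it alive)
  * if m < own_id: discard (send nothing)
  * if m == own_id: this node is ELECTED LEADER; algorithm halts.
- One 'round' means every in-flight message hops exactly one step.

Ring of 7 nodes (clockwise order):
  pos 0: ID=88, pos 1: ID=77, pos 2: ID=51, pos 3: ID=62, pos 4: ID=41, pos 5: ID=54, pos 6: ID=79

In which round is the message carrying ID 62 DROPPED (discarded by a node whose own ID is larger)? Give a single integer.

Answer: 3

Derivation:
Round 1: pos1(id77) recv 88: fwd; pos2(id51) recv 77: fwd; pos3(id62) recv 51: drop; pos4(id41) recv 62: fwd; pos5(id54) recv 41: drop; pos6(id79) recv 54: drop; pos0(id88) recv 79: drop
Round 2: pos2(id51) recv 88: fwd; pos3(id62) recv 77: fwd; pos5(id54) recv 62: fwd
Round 3: pos3(id62) recv 88: fwd; pos4(id41) recv 77: fwd; pos6(id79) recv 62: drop
Round 4: pos4(id41) recv 88: fwd; pos5(id54) recv 77: fwd
Round 5: pos5(id54) recv 88: fwd; pos6(id79) recv 77: drop
Round 6: pos6(id79) recv 88: fwd
Round 7: pos0(id88) recv 88: ELECTED
Message ID 62 originates at pos 3; dropped at pos 6 in round 3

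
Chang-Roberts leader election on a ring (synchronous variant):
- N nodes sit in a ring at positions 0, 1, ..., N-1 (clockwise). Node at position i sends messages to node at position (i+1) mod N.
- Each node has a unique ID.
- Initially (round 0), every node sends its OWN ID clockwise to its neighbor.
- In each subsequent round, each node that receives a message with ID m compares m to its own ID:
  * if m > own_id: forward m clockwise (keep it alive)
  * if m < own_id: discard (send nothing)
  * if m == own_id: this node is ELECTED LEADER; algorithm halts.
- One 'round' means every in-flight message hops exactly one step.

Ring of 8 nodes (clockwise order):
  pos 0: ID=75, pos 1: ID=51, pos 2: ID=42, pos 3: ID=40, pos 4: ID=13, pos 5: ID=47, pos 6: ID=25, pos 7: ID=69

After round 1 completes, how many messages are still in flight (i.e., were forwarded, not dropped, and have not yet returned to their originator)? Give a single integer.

Answer: 5

Derivation:
Round 1: pos1(id51) recv 75: fwd; pos2(id42) recv 51: fwd; pos3(id40) recv 42: fwd; pos4(id13) recv 40: fwd; pos5(id47) recv 13: drop; pos6(id25) recv 47: fwd; pos7(id69) recv 25: drop; pos0(id75) recv 69: drop
After round 1: 5 messages still in flight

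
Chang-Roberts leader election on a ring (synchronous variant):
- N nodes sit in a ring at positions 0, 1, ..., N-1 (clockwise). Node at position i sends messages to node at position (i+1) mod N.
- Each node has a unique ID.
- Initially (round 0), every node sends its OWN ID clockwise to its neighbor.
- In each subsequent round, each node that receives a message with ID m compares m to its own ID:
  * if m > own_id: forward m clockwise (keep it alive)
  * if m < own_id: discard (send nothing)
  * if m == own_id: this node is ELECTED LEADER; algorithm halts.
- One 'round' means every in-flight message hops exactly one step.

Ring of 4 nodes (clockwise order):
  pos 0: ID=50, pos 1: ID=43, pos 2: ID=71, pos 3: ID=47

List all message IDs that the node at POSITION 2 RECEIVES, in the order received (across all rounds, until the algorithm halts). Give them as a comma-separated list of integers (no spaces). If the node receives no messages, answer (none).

Answer: 43,50,71

Derivation:
Round 1: pos1(id43) recv 50: fwd; pos2(id71) recv 43: drop; pos3(id47) recv 71: fwd; pos0(id50) recv 47: drop
Round 2: pos2(id71) recv 50: drop; pos0(id50) recv 71: fwd
Round 3: pos1(id43) recv 71: fwd
Round 4: pos2(id71) recv 71: ELECTED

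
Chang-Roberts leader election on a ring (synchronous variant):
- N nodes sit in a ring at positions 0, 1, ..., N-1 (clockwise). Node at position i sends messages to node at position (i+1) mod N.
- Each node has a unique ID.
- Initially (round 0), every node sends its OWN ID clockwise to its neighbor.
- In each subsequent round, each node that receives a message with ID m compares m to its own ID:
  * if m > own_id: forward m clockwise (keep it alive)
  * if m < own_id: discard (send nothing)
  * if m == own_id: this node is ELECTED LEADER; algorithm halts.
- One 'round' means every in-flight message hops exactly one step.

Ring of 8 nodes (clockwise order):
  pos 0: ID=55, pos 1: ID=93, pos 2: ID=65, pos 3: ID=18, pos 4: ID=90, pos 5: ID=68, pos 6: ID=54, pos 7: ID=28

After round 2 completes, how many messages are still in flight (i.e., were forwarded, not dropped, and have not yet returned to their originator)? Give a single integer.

Round 1: pos1(id93) recv 55: drop; pos2(id65) recv 93: fwd; pos3(id18) recv 65: fwd; pos4(id90) recv 18: drop; pos5(id68) recv 90: fwd; pos6(id54) recv 68: fwd; pos7(id28) recv 54: fwd; pos0(id55) recv 28: drop
Round 2: pos3(id18) recv 93: fwd; pos4(id90) recv 65: drop; pos6(id54) recv 90: fwd; pos7(id28) recv 68: fwd; pos0(id55) recv 54: drop
After round 2: 3 messages still in flight

Answer: 3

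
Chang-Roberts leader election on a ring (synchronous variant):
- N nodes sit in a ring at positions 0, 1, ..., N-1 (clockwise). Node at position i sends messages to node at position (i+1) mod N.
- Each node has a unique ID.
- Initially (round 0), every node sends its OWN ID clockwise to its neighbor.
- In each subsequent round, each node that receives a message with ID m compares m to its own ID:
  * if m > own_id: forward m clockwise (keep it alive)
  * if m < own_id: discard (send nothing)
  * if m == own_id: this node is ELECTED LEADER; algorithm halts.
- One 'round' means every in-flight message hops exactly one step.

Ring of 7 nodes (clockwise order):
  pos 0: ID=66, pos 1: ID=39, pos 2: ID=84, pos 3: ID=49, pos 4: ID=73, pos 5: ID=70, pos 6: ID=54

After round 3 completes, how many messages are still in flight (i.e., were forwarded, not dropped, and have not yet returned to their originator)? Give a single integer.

Round 1: pos1(id39) recv 66: fwd; pos2(id84) recv 39: drop; pos3(id49) recv 84: fwd; pos4(id73) recv 49: drop; pos5(id70) recv 73: fwd; pos6(id54) recv 70: fwd; pos0(id66) recv 54: drop
Round 2: pos2(id84) recv 66: drop; pos4(id73) recv 84: fwd; pos6(id54) recv 73: fwd; pos0(id66) recv 70: fwd
Round 3: pos5(id70) recv 84: fwd; pos0(id66) recv 73: fwd; pos1(id39) recv 70: fwd
After round 3: 3 messages still in flight

Answer: 3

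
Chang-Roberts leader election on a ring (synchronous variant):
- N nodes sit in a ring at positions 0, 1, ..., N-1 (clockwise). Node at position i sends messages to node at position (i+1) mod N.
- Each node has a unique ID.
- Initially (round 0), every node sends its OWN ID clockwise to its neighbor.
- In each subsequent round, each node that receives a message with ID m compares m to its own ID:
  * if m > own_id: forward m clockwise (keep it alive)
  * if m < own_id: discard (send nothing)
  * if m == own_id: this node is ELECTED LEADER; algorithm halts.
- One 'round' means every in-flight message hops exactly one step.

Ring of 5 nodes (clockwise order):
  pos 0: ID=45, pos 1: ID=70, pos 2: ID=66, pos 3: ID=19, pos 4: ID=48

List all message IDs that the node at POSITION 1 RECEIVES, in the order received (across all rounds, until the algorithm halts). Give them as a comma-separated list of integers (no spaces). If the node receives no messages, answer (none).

Answer: 45,48,66,70

Derivation:
Round 1: pos1(id70) recv 45: drop; pos2(id66) recv 70: fwd; pos3(id19) recv 66: fwd; pos4(id48) recv 19: drop; pos0(id45) recv 48: fwd
Round 2: pos3(id19) recv 70: fwd; pos4(id48) recv 66: fwd; pos1(id70) recv 48: drop
Round 3: pos4(id48) recv 70: fwd; pos0(id45) recv 66: fwd
Round 4: pos0(id45) recv 70: fwd; pos1(id70) recv 66: drop
Round 5: pos1(id70) recv 70: ELECTED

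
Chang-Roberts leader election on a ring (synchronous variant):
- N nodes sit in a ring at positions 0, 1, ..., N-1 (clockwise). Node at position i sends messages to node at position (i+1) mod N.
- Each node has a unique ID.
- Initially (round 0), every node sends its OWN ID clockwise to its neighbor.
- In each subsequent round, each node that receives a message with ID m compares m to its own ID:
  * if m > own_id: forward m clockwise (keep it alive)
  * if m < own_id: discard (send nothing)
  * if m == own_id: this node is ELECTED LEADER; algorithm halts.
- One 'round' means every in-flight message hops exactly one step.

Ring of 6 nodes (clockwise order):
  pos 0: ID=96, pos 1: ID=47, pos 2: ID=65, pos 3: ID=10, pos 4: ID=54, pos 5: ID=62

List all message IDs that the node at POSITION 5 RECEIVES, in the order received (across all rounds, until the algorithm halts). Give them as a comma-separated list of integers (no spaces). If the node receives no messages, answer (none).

Round 1: pos1(id47) recv 96: fwd; pos2(id65) recv 47: drop; pos3(id10) recv 65: fwd; pos4(id54) recv 10: drop; pos5(id62) recv 54: drop; pos0(id96) recv 62: drop
Round 2: pos2(id65) recv 96: fwd; pos4(id54) recv 65: fwd
Round 3: pos3(id10) recv 96: fwd; pos5(id62) recv 65: fwd
Round 4: pos4(id54) recv 96: fwd; pos0(id96) recv 65: drop
Round 5: pos5(id62) recv 96: fwd
Round 6: pos0(id96) recv 96: ELECTED

Answer: 54,65,96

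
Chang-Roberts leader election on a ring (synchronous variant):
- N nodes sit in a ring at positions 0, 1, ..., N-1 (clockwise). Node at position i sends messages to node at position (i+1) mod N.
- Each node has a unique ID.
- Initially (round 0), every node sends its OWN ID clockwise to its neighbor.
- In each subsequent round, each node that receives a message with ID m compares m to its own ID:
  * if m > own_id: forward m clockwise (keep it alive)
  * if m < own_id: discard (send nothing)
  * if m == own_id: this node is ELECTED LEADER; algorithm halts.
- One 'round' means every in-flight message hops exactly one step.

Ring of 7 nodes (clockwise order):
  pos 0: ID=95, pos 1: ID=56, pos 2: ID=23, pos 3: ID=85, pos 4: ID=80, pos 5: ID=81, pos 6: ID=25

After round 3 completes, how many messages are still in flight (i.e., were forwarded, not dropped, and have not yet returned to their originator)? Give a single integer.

Round 1: pos1(id56) recv 95: fwd; pos2(id23) recv 56: fwd; pos3(id85) recv 23: drop; pos4(id80) recv 85: fwd; pos5(id81) recv 80: drop; pos6(id25) recv 81: fwd; pos0(id95) recv 25: drop
Round 2: pos2(id23) recv 95: fwd; pos3(id85) recv 56: drop; pos5(id81) recv 85: fwd; pos0(id95) recv 81: drop
Round 3: pos3(id85) recv 95: fwd; pos6(id25) recv 85: fwd
After round 3: 2 messages still in flight

Answer: 2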